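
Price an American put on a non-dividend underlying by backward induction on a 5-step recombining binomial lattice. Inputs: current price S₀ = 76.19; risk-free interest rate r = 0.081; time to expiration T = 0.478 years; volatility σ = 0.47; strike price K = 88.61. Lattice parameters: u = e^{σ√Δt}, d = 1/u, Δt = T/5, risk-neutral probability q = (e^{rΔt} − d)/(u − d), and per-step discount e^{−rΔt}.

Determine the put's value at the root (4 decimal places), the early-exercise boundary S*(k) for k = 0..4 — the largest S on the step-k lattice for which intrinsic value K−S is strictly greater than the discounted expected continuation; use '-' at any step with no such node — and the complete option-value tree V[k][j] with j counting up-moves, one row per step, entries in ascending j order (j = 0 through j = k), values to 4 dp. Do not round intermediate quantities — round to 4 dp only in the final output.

price = 16.0607
boundary = - - 56.9737 65.8849 76.1900
tree:
16.0607
23.1063 8.9934
31.6363 14.6081 3.3012
39.3423 22.7251 6.4044 0.1287
46.0060 31.6363 12.4200 0.2544 0.0000
51.7684 39.3423 22.7251 0.5031 0.0000 0.0000

Δt=0.09560  u=1.15641  d=0.86475  q=0.49039  discount=0.99229
step 5 (expiry): payoffs max(K−S,0) = 51.7684 39.3423 22.7251 0.5031 0.0000 0.0000
step 4: (k=4,j=0): S=42.6040, (K−S)⁺=46.0060, hold=45.3225 ⇒ V=46.0060 exercise | (k=4,j=1): S=56.9737, (K−S)⁺=31.6363, hold=30.9528 ⇒ V=31.6363 exercise | (k=4,j=2): S=76.1900, (K−S)⁺=12.4200, hold=11.7365 ⇒ V=12.4200 exercise | (k=4,j=3): S=101.8877, (K−S)⁺=0.0000, hold=0.2544 ⇒ V=0.2544 continue | (k=4,j=4): S=136.2528, (K−S)⁺=0.0000, hold=0.0000 ⇒ V=0.0000 continue  boundary S*=76.1900
step 3: (k=3,j=0): S=49.2677, (K−S)⁺=39.3423, hold=38.6588 ⇒ V=39.3423 exercise | (k=3,j=1): S=65.8849, (K−S)⁺=22.7251, hold=22.0416 ⇒ V=22.7251 exercise | (k=3,j=2): S=88.1069, (K−S)⁺=0.5031, hold=6.4044 ⇒ V=6.4044 continue | (k=3,j=3): S=117.8240, (K−S)⁺=0.0000, hold=0.1287 ⇒ V=0.1287 continue  boundary S*=65.8849
step 2: (k=2,j=0): S=56.9737, (K−S)⁺=31.6363, hold=30.9528 ⇒ V=31.6363 exercise | (k=2,j=1): S=76.1900, (K−S)⁺=12.4200, hold=14.6081 ⇒ V=14.6081 continue | (k=2,j=2): S=101.8877, (K−S)⁺=0.0000, hold=3.3012 ⇒ V=3.3012 continue  boundary S*=56.9737
step 1: (k=1,j=0): S=65.8849, (K−S)⁺=22.7251, hold=23.1063 ⇒ V=23.1063 continue | (k=1,j=1): S=88.1069, (K−S)⁺=0.5031, hold=8.9934 ⇒ V=8.9934 continue  boundary S*=-
step 0: (k=0,j=0): S=76.1900, (K−S)⁺=12.4200, hold=16.0607 ⇒ V=16.0607 continue  boundary S*=-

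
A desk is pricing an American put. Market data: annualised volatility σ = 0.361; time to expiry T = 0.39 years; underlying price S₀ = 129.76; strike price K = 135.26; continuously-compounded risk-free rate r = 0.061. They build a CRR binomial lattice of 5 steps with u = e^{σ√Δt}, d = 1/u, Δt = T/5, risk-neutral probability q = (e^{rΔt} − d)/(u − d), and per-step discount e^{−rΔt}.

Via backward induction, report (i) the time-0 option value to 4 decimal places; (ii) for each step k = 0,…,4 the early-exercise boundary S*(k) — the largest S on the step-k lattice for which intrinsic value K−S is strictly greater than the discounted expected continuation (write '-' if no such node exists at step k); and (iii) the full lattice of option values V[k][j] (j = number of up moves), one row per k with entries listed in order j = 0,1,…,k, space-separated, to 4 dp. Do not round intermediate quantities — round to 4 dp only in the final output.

params: Δt=0.07800 u=1.10608 d=0.90409 q=0.49843 e^(-rΔt)=0.99525
t_5 payoffs: 56.8793 39.3681 17.9447 0.0000 0.0000 0.0000
t_4: node(4,0) S=86.6953 payoff=48.5647 vs cont=47.9227 → 48.5647 [stop]  node(4,1) S=106.0640 payoff=29.1960 vs cont=28.5539 → 29.1960 [stop]  node(4,2) S=129.7600 payoff=5.5000 vs cont=8.9579 → 8.9579 [wait]  node(4,3) S=158.7499 payoff=0.0000 vs cont=0.0000 → 0.0000 [wait]  node(4,4) S=194.2166 payoff=0.0000 vs cont=0.0000 → 0.0000 [wait]  ⇒ S*(4)=106.0640
t_3: node(3,0) S=95.8919 payoff=39.3681 vs cont=38.7261 → 39.3681 [stop]  node(3,1) S=117.3153 payoff=17.9447 vs cont=19.0180 → 19.0180 [wait]  node(3,2) S=143.5249 payoff=0.0000 vs cont=4.4717 → 4.4717 [wait]  node(3,3) S=175.5901 payoff=0.0000 vs cont=0.0000 → 0.0000 [wait]  ⇒ S*(3)=95.8919
t_2: node(2,0) S=106.0640 payoff=29.1960 vs cont=29.0863 → 29.1960 [stop]  node(2,1) S=129.7600 payoff=5.5000 vs cont=11.7119 → 11.7119 [wait]  node(2,2) S=158.7499 payoff=0.0000 vs cont=2.2322 → 2.2322 [wait]  ⇒ S*(2)=106.0640
t_1: node(1,0) S=117.3153 payoff=17.9447 vs cont=20.3842 → 20.3842 [wait]  node(1,1) S=143.5249 payoff=0.0000 vs cont=6.9538 → 6.9538 [wait]  ⇒ S*(1)=-
t_0: node(0,0) S=129.7600 payoff=5.5000 vs cont=13.6251 → 13.6251 [wait]  ⇒ S*(0)=-

price = 13.6251
boundary = - - 106.0640 95.8919 106.0640
tree:
13.6251
20.3842 6.9538
29.1960 11.7119 2.2322
39.3681 19.0180 4.4717 0.0000
48.5647 29.1960 8.9579 0.0000 0.0000
56.8793 39.3681 17.9447 0.0000 0.0000 0.0000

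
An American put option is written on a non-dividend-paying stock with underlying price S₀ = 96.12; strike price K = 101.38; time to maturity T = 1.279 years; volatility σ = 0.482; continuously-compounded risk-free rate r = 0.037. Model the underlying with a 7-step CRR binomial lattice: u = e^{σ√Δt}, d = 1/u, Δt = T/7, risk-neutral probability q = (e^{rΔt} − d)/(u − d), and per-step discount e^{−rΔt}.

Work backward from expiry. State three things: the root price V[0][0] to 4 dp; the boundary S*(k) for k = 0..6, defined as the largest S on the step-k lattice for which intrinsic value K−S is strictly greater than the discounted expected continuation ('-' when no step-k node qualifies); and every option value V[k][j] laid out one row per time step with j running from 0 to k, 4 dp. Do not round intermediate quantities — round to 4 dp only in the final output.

params: Δt=0.18271 u=1.22879 d=0.81381 q=0.46502 e^(-rΔt)=0.99326
t_7 payoffs: 78.6570 67.0699 49.5741 23.1568 0.0000 0.0000 0.0000 0.0000
t_6: node(6,0) S=27.9218 payoff=73.4582 vs cont=72.7751 → 73.4582 [stop]  node(6,1) S=42.1600 payoff=59.2200 vs cont=58.5369 → 59.2200 [stop]  node(6,2) S=63.6586 payoff=37.7214 vs cont=37.0383 → 37.7214 [stop]  node(6,3) S=96.1200 payoff=5.2600 vs cont=12.3050 → 12.3050 [wait]  node(6,4) S=145.1344 payoff=0.0000 vs cont=0.0000 → 0.0000 [wait]  node(6,5) S=219.1426 payoff=0.0000 vs cont=0.0000 → 0.0000 [wait]  node(6,6) S=330.8898 payoff=0.0000 vs cont=0.0000 → 0.0000 [wait]  ⇒ S*(6)=63.6586
t_5: node(5,0) S=34.3101 payoff=67.0699 vs cont=66.3868 → 67.0699 [stop]  node(5,1) S=51.8059 payoff=49.5741 vs cont=48.8911 → 49.5741 [stop]  node(5,2) S=78.2232 payoff=23.1568 vs cont=25.7277 → 25.7277 [wait]  node(5,3) S=118.1115 payoff=0.0000 vs cont=6.5386 → 6.5386 [wait]  node(5,4) S=178.3399 payoff=0.0000 vs cont=0.0000 → 0.0000 [wait]  node(5,5) S=269.2806 payoff=0.0000 vs cont=0.0000 → 0.0000 [wait]  ⇒ S*(5)=51.8059
t_4: node(4,0) S=42.1600 payoff=59.2200 vs cont=58.5369 → 59.2200 [stop]  node(4,1) S=63.6586 payoff=37.7214 vs cont=38.2258 → 38.2258 [wait]  node(4,2) S=96.1200 payoff=5.2600 vs cont=16.6912 → 16.6912 [wait]  node(4,3) S=145.1344 payoff=0.0000 vs cont=3.4744 → 3.4744 [wait]  node(4,4) S=219.1426 payoff=0.0000 vs cont=0.0000 → 0.0000 [wait]  ⇒ S*(4)=42.1600
t_3: node(3,0) S=51.8059 payoff=49.5741 vs cont=49.1241 → 49.5741 [stop]  node(3,1) S=78.2232 payoff=23.1568 vs cont=28.0217 → 28.0217 [wait]  node(3,2) S=118.1115 payoff=0.0000 vs cont=10.4741 → 10.4741 [wait]  node(3,3) S=178.3399 payoff=0.0000 vs cont=1.8462 → 1.8462 [wait]  ⇒ S*(3)=51.8059
t_2: node(2,0) S=63.6586 payoff=37.7214 vs cont=39.2853 → 39.2853 [wait]  node(2,1) S=96.1200 payoff=5.2600 vs cont=19.7279 → 19.7279 [wait]  node(2,2) S=145.1344 payoff=0.0000 vs cont=6.4184 → 6.4184 [wait]  ⇒ S*(2)=-
t_1: node(1,0) S=78.2232 payoff=23.1568 vs cont=29.9873 → 29.9873 [wait]  node(1,1) S=118.1115 payoff=0.0000 vs cont=13.4475 → 13.4475 [wait]  ⇒ S*(1)=-
t_0: node(0,0) S=96.1200 payoff=5.2600 vs cont=22.1458 → 22.1458 [wait]  ⇒ S*(0)=-

price = 22.1458
boundary = - - - 51.8059 42.1600 51.8059 63.6586
tree:
22.1458
29.9873 13.4475
39.2853 19.7279 6.4184
49.5741 28.0217 10.4741 1.8462
59.2200 38.2258 16.6912 3.4744 0.0000
67.0699 49.5741 25.7277 6.5386 0.0000 0.0000
73.4582 59.2200 37.7214 12.3050 0.0000 0.0000 0.0000
78.6570 67.0699 49.5741 23.1568 0.0000 0.0000 0.0000 0.0000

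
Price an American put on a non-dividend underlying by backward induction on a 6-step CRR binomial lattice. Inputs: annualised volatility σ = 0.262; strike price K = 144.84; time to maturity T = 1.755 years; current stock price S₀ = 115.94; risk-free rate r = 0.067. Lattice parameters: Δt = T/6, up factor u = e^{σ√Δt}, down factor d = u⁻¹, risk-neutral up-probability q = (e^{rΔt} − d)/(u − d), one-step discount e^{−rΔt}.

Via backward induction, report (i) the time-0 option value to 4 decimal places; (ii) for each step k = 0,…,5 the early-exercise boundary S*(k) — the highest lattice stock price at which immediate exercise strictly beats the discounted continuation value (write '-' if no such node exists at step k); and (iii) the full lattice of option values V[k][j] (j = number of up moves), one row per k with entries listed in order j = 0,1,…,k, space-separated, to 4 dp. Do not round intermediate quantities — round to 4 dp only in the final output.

Δt=0.29250  u=1.15223  d=0.86788  q=0.53424  discount=0.98059
step 6 (expiry): payoffs max(K−S,0) = 95.2949 79.0623 57.5115 28.9000 0.0000 0.0000 0.0000
step 5: (k=5,j=0): S=57.0873, (K−S)⁺=87.7527, hold=84.9418 ⇒ V=87.7527 exercise | (k=5,j=1): S=75.7909, (K−S)⁺=69.0491, hold=66.2382 ⇒ V=69.0491 exercise | (k=5,j=2): S=100.6224, (K−S)⁺=44.2176, hold=41.4068 ⇒ V=44.2176 exercise | (k=5,j=3): S=133.5894, (K−S)⁺=11.2506, hold=13.1994 ⇒ V=13.1994 continue | (k=5,j=4): S=177.3575, (K−S)⁺=0.0000, hold=0.0000 ⇒ V=0.0000 continue | (k=5,j=5): S=235.4653, (K−S)⁺=0.0000, hold=0.0000 ⇒ V=0.0000 continue  boundary S*=100.6224
step 4: (k=4,j=0): S=65.7777, (K−S)⁺=79.0623, hold=76.2515 ⇒ V=79.0623 exercise | (k=4,j=1): S=87.3285, (K−S)⁺=57.5115, hold=54.7007 ⇒ V=57.5115 exercise | (k=4,j=2): S=115.9400, (K−S)⁺=28.9000, hold=27.1100 ⇒ V=28.9000 exercise | (k=4,j=3): S=153.9256, (K−S)⁺=0.0000, hold=6.0285 ⇒ V=6.0285 continue | (k=4,j=4): S=204.3564, (K−S)⁺=0.0000, hold=0.0000 ⇒ V=0.0000 continue  boundary S*=115.9400
step 3: (k=3,j=0): S=75.7909, (K−S)⁺=69.0491, hold=66.2382 ⇒ V=69.0491 exercise | (k=3,j=1): S=100.6224, (K−S)⁺=44.2176, hold=41.4068 ⇒ V=44.2176 exercise | (k=3,j=2): S=133.5894, (K−S)⁺=11.2506, hold=16.3575 ⇒ V=16.3575 continue | (k=3,j=3): S=177.3575, (K−S)⁺=0.0000, hold=2.7534 ⇒ V=2.7534 continue  boundary S*=100.6224
step 2: (k=2,j=0): S=87.3285, (K−S)⁺=57.5115, hold=54.7007 ⇒ V=57.5115 exercise | (k=2,j=1): S=115.9400, (K−S)⁺=28.9000, hold=28.7645 ⇒ V=28.9000 exercise | (k=2,j=2): S=153.9256, (K−S)⁺=0.0000, hold=8.9133 ⇒ V=8.9133 continue  boundary S*=115.9400
step 1: (k=1,j=0): S=100.6224, (K−S)⁺=44.2176, hold=41.4068 ⇒ V=44.2176 exercise | (k=1,j=1): S=133.5894, (K−S)⁺=11.2506, hold=17.8687 ⇒ V=17.8687 continue  boundary S*=100.6224
step 0: (k=0,j=0): S=115.9400, (K−S)⁺=28.9000, hold=29.5562 ⇒ V=29.5562 continue  boundary S*=-

price = 29.5562
boundary = - 100.6224 115.9400 100.6224 115.9400 100.6224
tree:
29.5562
44.2176 17.8687
57.5115 28.9000 8.9133
69.0491 44.2176 16.3575 2.7534
79.0623 57.5115 28.9000 6.0285 0.0000
87.7527 69.0491 44.2176 13.1994 0.0000 0.0000
95.2949 79.0623 57.5115 28.9000 0.0000 0.0000 0.0000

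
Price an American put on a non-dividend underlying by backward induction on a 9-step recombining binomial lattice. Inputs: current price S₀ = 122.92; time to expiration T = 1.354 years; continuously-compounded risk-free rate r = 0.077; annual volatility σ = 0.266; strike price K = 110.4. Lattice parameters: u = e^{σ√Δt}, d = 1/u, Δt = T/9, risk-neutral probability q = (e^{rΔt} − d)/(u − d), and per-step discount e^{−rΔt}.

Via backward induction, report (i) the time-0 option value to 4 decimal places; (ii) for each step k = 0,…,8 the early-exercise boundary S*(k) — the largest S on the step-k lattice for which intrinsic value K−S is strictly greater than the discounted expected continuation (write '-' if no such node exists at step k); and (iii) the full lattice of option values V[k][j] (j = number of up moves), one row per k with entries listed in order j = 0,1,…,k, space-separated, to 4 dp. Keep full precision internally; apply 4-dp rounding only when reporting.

Δt=0.15044  u=1.10868  d=0.90197  q=0.53060  discount=0.98848
step 9 (expiry): payoffs max(K−S,0) = 61.8318 50.7009 37.0190 20.2016 0.0000 0.0000 0.0000 0.0000 0.0000 0.0000
step 8: (k=8,j=0): S=53.8468, (K−S)⁺=56.5532, hold=55.2817 ⇒ V=56.5532 exercise | (k=8,j=1): S=66.1874, (K−S)⁺=44.2126, hold=42.9411 ⇒ V=44.2126 exercise | (k=8,j=2): S=81.3563, (K−S)⁺=29.0437, hold=27.7722 ⇒ V=29.0437 exercise | (k=8,j=3): S=100.0016, (K−S)⁺=10.3984, hold=9.3735 ⇒ V=10.3984 exercise | (k=8,j=4): S=122.9200, (K−S)⁺=0.0000, hold=0.0000 ⇒ V=0.0000 continue | (k=8,j=5): S=151.0909, (K−S)⁺=0.0000, hold=0.0000 ⇒ V=0.0000 continue | (k=8,j=6): S=185.7180, (K−S)⁺=0.0000, hold=0.0000 ⇒ V=0.0000 continue | (k=8,j=7): S=228.2809, (K−S)⁺=0.0000, hold=0.0000 ⇒ V=0.0000 continue | (k=8,j=8): S=280.5985, (K−S)⁺=0.0000, hold=0.0000 ⇒ V=0.0000 continue  boundary S*=100.0016
step 7: (k=7,j=0): S=59.6991, (K−S)⁺=50.7009, hold=49.4294 ⇒ V=50.7009 exercise | (k=7,j=1): S=73.3810, (K−S)⁺=37.0190, hold=35.7475 ⇒ V=37.0190 exercise | (k=7,j=2): S=90.1984, (K−S)⁺=20.2016, hold=18.9300 ⇒ V=20.2016 exercise | (k=7,j=3): S=110.8702, (K−S)⁺=0.0000, hold=4.8249 ⇒ V=4.8249 continue | (k=7,j=4): S=136.2795, (K−S)⁺=0.0000, hold=0.0000 ⇒ V=0.0000 continue | (k=7,j=5): S=167.5121, (K−S)⁺=0.0000, hold=0.0000 ⇒ V=0.0000 continue | (k=7,j=6): S=205.9026, (K−S)⁺=0.0000, hold=0.0000 ⇒ V=0.0000 continue | (k=7,j=7): S=253.0914, (K−S)⁺=0.0000, hold=0.0000 ⇒ V=0.0000 continue  boundary S*=90.1984
step 6: (k=6,j=0): S=66.1874, (K−S)⁺=44.2126, hold=42.9411 ⇒ V=44.2126 exercise | (k=6,j=1): S=81.3563, (K−S)⁺=29.0437, hold=27.7722 ⇒ V=29.0437 exercise | (k=6,j=2): S=100.0016, (K−S)⁺=10.3984, hold=11.9041 ⇒ V=11.9041 continue | (k=6,j=3): S=122.9200, (K−S)⁺=0.0000, hold=2.2387 ⇒ V=2.2387 continue | (k=6,j=4): S=151.0909, (K−S)⁺=0.0000, hold=0.0000 ⇒ V=0.0000 continue | (k=6,j=5): S=185.7180, (K−S)⁺=0.0000, hold=0.0000 ⇒ V=0.0000 continue | (k=6,j=6): S=228.2809, (K−S)⁺=0.0000, hold=0.0000 ⇒ V=0.0000 continue  boundary S*=81.3563
step 5: (k=5,j=0): S=73.3810, (K−S)⁺=37.0190, hold=35.7475 ⇒ V=37.0190 exercise | (k=5,j=1): S=90.1984, (K−S)⁺=20.2016, hold=19.7197 ⇒ V=20.2016 exercise | (k=5,j=2): S=110.8702, (K−S)⁺=0.0000, hold=6.6976 ⇒ V=6.6976 continue | (k=5,j=3): S=136.2795, (K−S)⁺=0.0000, hold=1.0388 ⇒ V=1.0388 continue | (k=5,j=4): S=167.5121, (K−S)⁺=0.0000, hold=0.0000 ⇒ V=0.0000 continue | (k=5,j=5): S=205.9026, (K−S)⁺=0.0000, hold=0.0000 ⇒ V=0.0000 continue  boundary S*=90.1984
step 4: (k=4,j=0): S=81.3563, (K−S)⁺=29.0437, hold=27.7722 ⇒ V=29.0437 exercise | (k=4,j=1): S=100.0016, (K−S)⁺=10.3984, hold=12.8863 ⇒ V=12.8863 continue | (k=4,j=2): S=122.9200, (K−S)⁺=0.0000, hold=3.6525 ⇒ V=3.6525 continue | (k=4,j=3): S=151.0909, (K−S)⁺=0.0000, hold=0.4820 ⇒ V=0.4820 continue | (k=4,j=4): S=185.7180, (K−S)⁺=0.0000, hold=0.0000 ⇒ V=0.0000 continue  boundary S*=81.3563
step 3: (k=3,j=0): S=90.1984, (K−S)⁺=20.2016, hold=20.2349 ⇒ V=20.2349 continue | (k=3,j=1): S=110.8702, (K−S)⁺=0.0000, hold=7.8949 ⇒ V=7.8949 continue | (k=3,j=2): S=136.2795, (K−S)⁺=0.0000, hold=1.9476 ⇒ V=1.9476 continue | (k=3,j=3): S=167.5121, (K−S)⁺=0.0000, hold=0.2236 ⇒ V=0.2236 continue  boundary S*=-
step 2: (k=2,j=0): S=100.0016, (K−S)⁺=10.3984, hold=13.5297 ⇒ V=13.5297 continue | (k=2,j=1): S=122.9200, (K−S)⁺=0.0000, hold=4.6847 ⇒ V=4.6847 continue | (k=2,j=2): S=151.0909, (K−S)⁺=0.0000, hold=1.0210 ⇒ V=1.0210 continue  boundary S*=-
step 1: (k=1,j=0): S=110.8702, (K−S)⁺=0.0000, hold=8.7348 ⇒ V=8.7348 continue | (k=1,j=1): S=136.2795, (K−S)⁺=0.0000, hold=2.7092 ⇒ V=2.7092 continue  boundary S*=-
step 0: (k=0,j=0): S=122.9200, (K−S)⁺=0.0000, hold=5.4739 ⇒ V=5.4739 continue  boundary S*=-

price = 5.4739
boundary = - - - - 81.3563 90.1984 81.3563 90.1984 100.0016
tree:
5.4739
8.7348 2.7092
13.5297 4.6847 1.0210
20.2349 7.8949 1.9476 0.2236
29.0437 12.8863 3.6525 0.4820 0.0000
37.0190 20.2016 6.6976 1.0388 0.0000 0.0000
44.2126 29.0437 11.9041 2.2387 0.0000 0.0000 0.0000
50.7009 37.0190 20.2016 4.8249 0.0000 0.0000 0.0000 0.0000
56.5532 44.2126 29.0437 10.3984 0.0000 0.0000 0.0000 0.0000 0.0000
61.8318 50.7009 37.0190 20.2016 0.0000 0.0000 0.0000 0.0000 0.0000 0.0000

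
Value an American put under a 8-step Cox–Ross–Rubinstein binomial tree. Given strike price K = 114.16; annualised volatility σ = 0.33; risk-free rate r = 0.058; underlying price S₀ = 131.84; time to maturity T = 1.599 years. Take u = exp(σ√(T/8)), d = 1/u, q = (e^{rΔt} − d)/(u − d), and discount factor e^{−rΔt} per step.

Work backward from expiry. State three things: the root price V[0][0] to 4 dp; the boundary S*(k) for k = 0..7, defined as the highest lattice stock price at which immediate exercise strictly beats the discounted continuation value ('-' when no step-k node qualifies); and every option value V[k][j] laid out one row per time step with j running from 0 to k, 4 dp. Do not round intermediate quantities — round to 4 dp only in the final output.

Δt=0.19987, u=1.15897, d=0.86283, q=0.50256, disc=e^(-rΔt)=0.98847
k=8 terminal: V=max(K-S,0) → 73.6595 59.7590 41.0875 16.0077 0.0000 0.0000 0.0000 0.0000 0.0000
k=7: j=0 S=46.9390 intr=67.2210 cont=65.9052 V=67.2210[EX]; j=1 S=63.0493 intr=51.1107 cont=49.7949 V=51.1107[EX]; j=2 S=84.6890 intr=29.4710 cont=28.1552 V=29.4710[EX]; j=3 S=113.7559 intr=0.4041 cont=7.8711 V=7.8711[hold]; j=4 S=152.7990 intr=0.0000 cont=0.0000 V=0.0000[hold]; j=5 S=205.2425 intr=0.0000 cont=0.0000 V=0.0000[hold]; j=6 S=275.6855 intr=0.0000 cont=0.0000 V=0.0000[hold]; j=7 S=370.3060 intr=0.0000 cont=0.0000 V=0.0000[hold]  S*(7)=84.6890
k=6: j=0 S=54.4010 intr=59.7590 cont=58.4432 V=59.7590[EX]; j=1 S=73.0725 intr=41.0875 cont=39.7717 V=41.0875[EX]; j=2 S=98.1523 intr=16.0077 cont=18.4013 V=18.4013[hold]; j=3 S=131.8400 intr=0.0000 cont=3.8703 V=3.8703[hold]; j=4 S=177.0899 intr=0.0000 cont=0.0000 V=0.0000[hold]; j=5 S=237.8705 intr=0.0000 cont=0.0000 V=0.0000[hold]; j=6 S=319.5121 intr=0.0000 cont=0.0000 V=0.0000[hold]  S*(6)=73.0725
k=5: j=0 S=63.0493 intr=51.1107 cont=49.7949 V=51.1107[EX]; j=1 S=84.6890 intr=29.4710 cont=29.3442 V=29.4710[EX]; j=2 S=113.7559 intr=0.4041 cont=10.9707 V=10.9707[hold]; j=3 S=152.7990 intr=0.0000 cont=1.9031 V=1.9031[hold]; j=4 S=205.2425 intr=0.0000 cont=0.0000 V=0.0000[hold]; j=5 S=275.6855 intr=0.0000 cont=0.0000 V=0.0000[hold]  S*(5)=84.6890
k=4: j=0 S=73.0725 intr=41.0875 cont=39.7717 V=41.0875[EX]; j=1 S=98.1523 intr=16.0077 cont=19.9410 V=19.9410[hold]; j=2 S=131.8400 intr=0.0000 cont=6.3398 V=6.3398[hold]; j=3 S=177.0899 intr=0.0000 cont=0.9358 V=0.9358[hold]; j=4 S=237.8705 intr=0.0000 cont=0.0000 V=0.0000[hold]  S*(4)=73.0725
k=3: j=0 S=84.6890 intr=29.4710 cont=30.1091 V=30.1091[hold]; j=1 S=113.7559 intr=0.4041 cont=12.9546 V=12.9546[hold]; j=2 S=152.7990 intr=0.0000 cont=3.5822 V=3.5822[hold]; j=3 S=205.2425 intr=0.0000 cont=0.4601 V=0.4601[hold]  S*(3)=-
k=2: j=0 S=98.1523 intr=16.0077 cont=21.2403 V=21.2403[hold]; j=1 S=131.8400 intr=0.0000 cont=8.1494 V=8.1494[hold]; j=2 S=177.0899 intr=0.0000 cont=1.9900 V=1.9900[hold]  S*(2)=-
k=1: j=0 S=113.7559 intr=0.4041 cont=14.4924 V=14.4924[hold]; j=1 S=152.7990 intr=0.0000 cont=4.9957 V=4.9957[hold]  S*(1)=-
k=0: j=0 S=131.8400 intr=0.0000 cont=9.6077 V=9.6077[hold]  S*(0)=-

price = 9.6077
boundary = - - - - 73.0725 84.6890 73.0725 84.6890
tree:
9.6077
14.4924 4.9957
21.2403 8.1494 1.9900
30.1091 12.9546 3.5822 0.4601
41.0875 19.9410 6.3398 0.9358 0.0000
51.1107 29.4710 10.9707 1.9031 0.0000 0.0000
59.7590 41.0875 18.4013 3.8703 0.0000 0.0000 0.0000
67.2210 51.1107 29.4710 7.8711 0.0000 0.0000 0.0000 0.0000
73.6595 59.7590 41.0875 16.0077 0.0000 0.0000 0.0000 0.0000 0.0000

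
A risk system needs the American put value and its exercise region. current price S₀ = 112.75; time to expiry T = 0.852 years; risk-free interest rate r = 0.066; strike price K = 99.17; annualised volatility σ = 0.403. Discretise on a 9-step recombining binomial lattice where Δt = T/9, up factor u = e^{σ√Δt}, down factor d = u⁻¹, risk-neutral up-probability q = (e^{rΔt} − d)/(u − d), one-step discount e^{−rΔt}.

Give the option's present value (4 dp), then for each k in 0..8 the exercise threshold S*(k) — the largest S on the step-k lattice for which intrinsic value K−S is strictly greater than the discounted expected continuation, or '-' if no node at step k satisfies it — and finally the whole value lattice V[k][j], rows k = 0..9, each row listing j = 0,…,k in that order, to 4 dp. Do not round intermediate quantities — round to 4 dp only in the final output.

Δt=0.09467, u=1.13201, d=0.88338, q=0.49425, disc=e^(-rΔt)=0.99377
k=9 terminal: V=max(K-S,0) → 62.2328 51.8369 38.5152 21.4441 0.0000 0.0000 0.0000 0.0000 0.0000 0.0000
k=8: j=0 S=41.8133 intr=57.3567 cont=56.7390 V=57.3567[EX]; j=1 S=53.5815 intr=45.5885 cont=44.9708 V=45.5885[EX]; j=2 S=68.6618 intr=30.5082 cont=29.8905 V=30.5082[EX]; j=3 S=87.9865 intr=11.1835 cont=10.7778 V=11.1835[EX]; j=4 S=112.7500 intr=0.0000 cont=0.0000 V=0.0000[hold]; j=5 S=144.4831 intr=0.0000 cont=0.0000 V=0.0000[hold]; j=6 S=185.1474 intr=0.0000 cont=0.0000 V=0.0000[hold]; j=7 S=237.2565 intr=0.0000 cont=0.0000 V=0.0000[hold]; j=8 S=304.0316 intr=0.0000 cont=0.0000 V=0.0000[hold]  S*(8)=87.9865
k=7: j=0 S=47.3331 intr=51.8369 cont=51.2193 V=51.8369[EX]; j=1 S=60.6548 intr=38.5152 cont=37.8975 V=38.5152[EX]; j=2 S=77.7259 intr=21.4441 cont=20.8264 V=21.4441[EX]; j=3 S=99.6016 intr=0.0000 cont=5.6208 V=5.6208[hold]; j=4 S=127.6341 intr=0.0000 cont=0.0000 V=0.0000[hold]; j=5 S=163.5563 intr=0.0000 cont=0.0000 V=0.0000[hold]; j=6 S=209.5887 intr=0.0000 cont=0.0000 V=0.0000[hold]; j=7 S=268.5768 intr=0.0000 cont=0.0000 V=0.0000[hold]  S*(7)=77.7259
k=6: j=0 S=53.5815 intr=45.5885 cont=44.9708 V=45.5885[EX]; j=1 S=68.6618 intr=30.5082 cont=29.8905 V=30.5082[EX]; j=2 S=87.9865 intr=11.1835 cont=13.5386 V=13.5386[hold]; j=3 S=112.7500 intr=0.0000 cont=2.8250 V=2.8250[hold]; j=4 S=144.4831 intr=0.0000 cont=0.0000 V=0.0000[hold]; j=5 S=185.1474 intr=0.0000 cont=0.0000 V=0.0000[hold]; j=6 S=237.2565 intr=0.0000 cont=0.0000 V=0.0000[hold]  S*(6)=68.6618
k=5: j=0 S=60.6548 intr=38.5152 cont=37.8975 V=38.5152[EX]; j=1 S=77.7259 intr=21.4441 cont=21.9832 V=21.9832[hold]; j=2 S=99.6016 intr=0.0000 cont=8.1921 V=8.1921[hold]; j=3 S=127.6341 intr=0.0000 cont=1.4199 V=1.4199[hold]; j=4 S=163.5563 intr=0.0000 cont=0.0000 V=0.0000[hold]; j=5 S=209.5887 intr=0.0000 cont=0.0000 V=0.0000[hold]  S*(5)=60.6548
k=4: j=0 S=68.6618 intr=30.5082 cont=30.1553 V=30.5082[EX]; j=1 S=87.9865 intr=11.1835 cont=15.0725 V=15.0725[hold]; j=2 S=112.7500 intr=0.0000 cont=4.8147 V=4.8147[hold]; j=3 S=144.4831 intr=0.0000 cont=0.7136 V=0.7136[hold]; j=4 S=185.1474 intr=0.0000 cont=0.0000 V=0.0000[hold]  S*(4)=68.6618
k=3: j=0 S=77.7259 intr=21.4441 cont=22.7366 V=22.7366[hold]; j=1 S=99.6016 intr=0.0000 cont=9.9403 V=9.9403[hold]; j=2 S=127.6341 intr=0.0000 cont=2.7704 V=2.7704[hold]; j=3 S=163.5563 intr=0.0000 cont=0.3587 V=0.3587[hold]  S*(3)=-
k=2: j=0 S=87.9865 intr=11.1835 cont=16.3098 V=16.3098[hold]; j=1 S=112.7500 intr=0.0000 cont=6.3567 V=6.3567[hold]; j=2 S=144.4831 intr=0.0000 cont=1.5686 V=1.5686[hold]  S*(2)=-
k=1: j=0 S=99.6016 intr=0.0000 cont=11.3195 V=11.3195[hold]; j=1 S=127.6341 intr=0.0000 cont=3.9653 V=3.9653[hold]  S*(1)=-
k=0: j=0 S=112.7500 intr=0.0000 cont=7.6369 V=7.6369[hold]  S*(0)=-

price = 7.6369
boundary = - - - - 68.6618 60.6548 68.6618 77.7259 87.9865
tree:
7.6369
11.3195 3.9653
16.3098 6.3567 1.5686
22.7366 9.9403 2.7704 0.3587
30.5082 15.0725 4.8147 0.7136 0.0000
38.5152 21.9832 8.1921 1.4199 0.0000 0.0000
45.5885 30.5082 13.5386 2.8250 0.0000 0.0000 0.0000
51.8369 38.5152 21.4441 5.6208 0.0000 0.0000 0.0000 0.0000
57.3567 45.5885 30.5082 11.1835 0.0000 0.0000 0.0000 0.0000 0.0000
62.2328 51.8369 38.5152 21.4441 0.0000 0.0000 0.0000 0.0000 0.0000 0.0000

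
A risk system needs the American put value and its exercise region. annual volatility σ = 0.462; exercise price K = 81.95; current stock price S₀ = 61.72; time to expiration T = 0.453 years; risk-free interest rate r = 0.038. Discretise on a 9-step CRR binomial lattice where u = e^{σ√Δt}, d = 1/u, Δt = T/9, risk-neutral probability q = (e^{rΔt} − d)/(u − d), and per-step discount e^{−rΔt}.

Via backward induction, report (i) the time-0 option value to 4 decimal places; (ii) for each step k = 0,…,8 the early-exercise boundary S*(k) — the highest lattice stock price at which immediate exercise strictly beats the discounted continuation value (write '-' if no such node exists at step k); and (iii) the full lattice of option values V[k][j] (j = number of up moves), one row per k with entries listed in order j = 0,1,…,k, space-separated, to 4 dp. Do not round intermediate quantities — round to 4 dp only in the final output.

price = 21.5910
boundary = - - 50.1645 45.2253 50.1645 55.6431 61.7200 55.6431 61.7200
tree:
21.5910
26.5727 16.3512
31.7855 21.1056 11.3336
36.7247 26.3558 15.5768 6.8427
41.1775 31.7855 20.6560 10.2088 3.2714
45.1919 36.7247 26.3069 14.6971 5.4514 0.9539
48.8111 41.1775 31.7855 20.2300 8.8407 1.8499 0.0000
52.0739 45.1919 36.7247 26.3069 13.7880 3.5872 0.0000 0.0000
55.0155 48.8111 41.1775 31.7855 20.2300 6.9563 0.0000 0.0000 0.0000
57.6675 52.0739 45.1919 36.7247 26.3069 13.4894 0.0000 0.0000 0.0000 0.0000

Δt=0.05033, u=1.10921, d=0.90154, q=0.48333, disc=e^(-rΔt)=0.99809
k=9 terminal: V=max(K-S,0) → 57.6675 52.0739 45.1919 36.7247 26.3069 13.4894 0.0000 0.0000 0.0000 0.0000
k=8: j=0 S=26.9345 intr=55.0155 cont=54.8589 V=55.0155[EX]; j=1 S=33.1389 intr=48.8111 cont=48.6545 V=48.8111[EX]; j=2 S=40.7725 intr=41.1775 cont=41.0209 V=41.1775[EX]; j=3 S=50.1645 intr=31.7855 cont=31.6289 V=31.7855[EX]; j=4 S=61.7200 intr=20.2300 cont=20.0734 V=20.2300[EX]; j=5 S=75.9373 intr=6.0127 cont=6.9563 V=6.9563[hold]; j=6 S=93.4296 intr=0.0000 cont=0.0000 V=0.0000[hold]; j=7 S=114.9513 intr=0.0000 cont=0.0000 V=0.0000[hold]; j=8 S=141.4306 intr=0.0000 cont=0.0000 V=0.0000[hold]  S*(8)=61.7200
k=7: j=0 S=29.8761 intr=52.0739 cont=51.9174 V=52.0739[EX]; j=1 S=36.7581 intr=45.1919 cont=45.0354 V=45.1919[EX]; j=2 S=45.2253 intr=36.7247 cont=36.5681 V=36.7247[EX]; j=3 S=55.6431 intr=26.3069 cont=26.1503 V=26.3069[EX]; j=4 S=68.4606 intr=13.4894 cont=13.7880 V=13.7880[hold]; j=5 S=84.2306 intr=0.0000 cont=3.5872 V=3.5872[hold]; j=6 S=103.6333 intr=0.0000 cont=0.0000 V=0.0000[hold]; j=7 S=127.5054 intr=0.0000 cont=0.0000 V=0.0000[hold]  S*(7)=55.6431
k=6: j=0 S=33.1389 intr=48.8111 cont=48.6545 V=48.8111[EX]; j=1 S=40.7725 intr=41.1775 cont=41.0209 V=41.1775[EX]; j=2 S=50.1645 intr=31.7855 cont=31.6289 V=31.7855[EX]; j=3 S=61.7200 intr=20.2300 cont=20.2175 V=20.2300[EX]; j=4 S=75.9373 intr=6.0127 cont=8.8407 V=8.8407[hold]; j=5 S=93.4296 intr=0.0000 cont=1.8499 V=1.8499[hold]; j=6 S=114.9513 intr=0.0000 cont=0.0000 V=0.0000[hold]  S*(6)=61.7200
k=5: j=0 S=36.7581 intr=45.1919 cont=45.0354 V=45.1919[EX]; j=1 S=45.2253 intr=36.7247 cont=36.5681 V=36.7247[EX]; j=2 S=55.6431 intr=26.3069 cont=26.1503 V=26.3069[EX]; j=3 S=68.4606 intr=13.4894 cont=14.6971 V=14.6971[hold]; j=4 S=84.2306 intr=0.0000 cont=5.4514 V=5.4514[hold]; j=5 S=103.6333 intr=0.0000 cont=0.9539 V=0.9539[hold]  S*(5)=55.6431
k=4: j=0 S=40.7725 intr=41.1775 cont=41.0209 V=41.1775[EX]; j=1 S=50.1645 intr=31.7855 cont=31.6289 V=31.7855[EX]; j=2 S=61.7200 intr=20.2300 cont=20.6560 V=20.6560[hold]; j=3 S=75.9373 intr=6.0127 cont=10.2088 V=10.2088[hold]; j=4 S=93.4296 intr=0.0000 cont=3.2714 V=3.2714[hold]  S*(4)=50.1645
k=3: j=0 S=45.2253 intr=36.7247 cont=36.5681 V=36.7247[EX]; j=1 S=55.6431 intr=26.3069 cont=26.3558 V=26.3558[hold]; j=2 S=68.4606 intr=13.4894 cont=15.5768 V=15.5768[hold]; j=3 S=84.2306 intr=0.0000 cont=6.8427 V=6.8427[hold]  S*(3)=45.2253
k=2: j=0 S=50.1645 intr=31.7855 cont=31.6525 V=31.7855[EX]; j=1 S=61.7200 intr=20.2300 cont=21.1056 V=21.1056[hold]; j=2 S=75.9373 intr=6.0127 cont=11.3336 V=11.3336[hold]  S*(2)=50.1645
k=1: j=0 S=55.6431 intr=26.3069 cont=26.5727 V=26.5727[hold]; j=1 S=68.4606 intr=13.4894 cont=16.3512 V=16.3512[hold]  S*(1)=-
k=0: j=0 S=61.7200 intr=20.2300 cont=21.5910 V=21.5910[hold]  S*(0)=-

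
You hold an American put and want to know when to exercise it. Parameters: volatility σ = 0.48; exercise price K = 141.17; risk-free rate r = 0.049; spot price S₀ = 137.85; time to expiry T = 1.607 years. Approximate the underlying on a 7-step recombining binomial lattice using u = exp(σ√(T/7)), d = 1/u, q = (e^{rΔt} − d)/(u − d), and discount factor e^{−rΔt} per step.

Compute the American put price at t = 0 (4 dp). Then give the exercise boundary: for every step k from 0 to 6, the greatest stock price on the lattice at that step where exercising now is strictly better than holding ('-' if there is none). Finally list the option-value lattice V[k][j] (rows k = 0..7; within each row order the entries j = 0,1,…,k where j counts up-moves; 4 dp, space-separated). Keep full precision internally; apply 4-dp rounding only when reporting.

price = 30.8097
boundary = - - - 69.1453 54.9391 69.1453 87.0250
tree:
30.8097
42.2848 18.4660
56.1984 27.4373 8.6796
72.0247 39.5061 14.3347 2.4389
86.2309 54.6853 23.1477 4.6287 0.0000
97.5184 72.0247 36.2304 8.7847 0.0000 0.0000
106.4868 86.2309 54.1450 16.6723 0.0000 0.0000 0.0000
113.6127 97.5184 72.0247 31.6419 0.0000 0.0000 0.0000 0.0000

Δt=0.22957  u=1.25858  d=0.79455  q=0.46713  discount=0.98881
step 7 (expiry): payoffs max(K−S,0) = 113.6127 97.5184 72.0247 31.6419 0.0000 0.0000 0.0000 0.0000
step 6: (k=6,j=0): S=34.6832, (K−S)⁺=106.4868, hold=104.9077 ⇒ V=106.4868 exercise | (k=6,j=1): S=54.9391, (K−S)⁺=86.2309, hold=84.6518 ⇒ V=86.2309 exercise | (k=6,j=2): S=87.0250, (K−S)⁺=54.1450, hold=52.5659 ⇒ V=54.1450 exercise | (k=6,j=3): S=137.8500, (K−S)⁺=3.3200, hold=16.6723 ⇒ V=16.6723 continue | (k=6,j=4): S=218.3582, (K−S)⁺=0.0000, hold=0.0000 ⇒ V=0.0000 continue | (k=6,j=5): S=345.8854, (K−S)⁺=0.0000, hold=0.0000 ⇒ V=0.0000 continue | (k=6,j=6): S=547.8920, (K−S)⁺=0.0000, hold=0.0000 ⇒ V=0.0000 continue  boundary S*=87.0250
step 5: (k=5,j=0): S=43.6516, (K−S)⁺=97.5184, hold=95.9393 ⇒ V=97.5184 exercise | (k=5,j=1): S=69.1453, (K−S)⁺=72.0247, hold=70.4456 ⇒ V=72.0247 exercise | (k=5,j=2): S=109.5281, (K−S)⁺=31.6419, hold=36.2304 ⇒ V=36.2304 continue | (k=5,j=3): S=173.4955, (K−S)⁺=0.0000, hold=8.7847 ⇒ V=8.7847 continue | (k=5,j=4): S=274.8216, (K−S)⁺=0.0000, hold=0.0000 ⇒ V=0.0000 continue | (k=5,j=5): S=435.3250, (K−S)⁺=0.0000, hold=0.0000 ⇒ V=0.0000 continue  boundary S*=69.1453
step 4: (k=4,j=0): S=54.9391, (K−S)⁺=86.2309, hold=84.6518 ⇒ V=86.2309 exercise | (k=4,j=1): S=87.0250, (K−S)⁺=54.1450, hold=54.6853 ⇒ V=54.6853 continue | (k=4,j=2): S=137.8500, (K−S)⁺=3.3200, hold=23.1477 ⇒ V=23.1477 continue | (k=4,j=3): S=218.3582, (K−S)⁺=0.0000, hold=4.6287 ⇒ V=4.6287 continue | (k=4,j=4): S=345.8854, (K−S)⁺=0.0000, hold=0.0000 ⇒ V=0.0000 continue  boundary S*=54.9391
step 3: (k=3,j=0): S=69.1453, (K−S)⁺=72.0247, hold=70.6951 ⇒ V=72.0247 exercise | (k=3,j=1): S=109.5281, (K−S)⁺=31.6419, hold=39.5061 ⇒ V=39.5061 continue | (k=3,j=2): S=173.4955, (K−S)⁺=0.0000, hold=14.3347 ⇒ V=14.3347 continue | (k=3,j=3): S=274.8216, (K−S)⁺=0.0000, hold=2.4389 ⇒ V=2.4389 continue  boundary S*=69.1453
step 2: (k=2,j=0): S=87.0250, (K−S)⁺=54.1450, hold=56.1984 ⇒ V=56.1984 continue | (k=2,j=1): S=137.8500, (K−S)⁺=3.3200, hold=27.4373 ⇒ V=27.4373 continue | (k=2,j=2): S=218.3582, (K−S)⁺=0.0000, hold=8.6796 ⇒ V=8.6796 continue  boundary S*=-
step 1: (k=1,j=0): S=109.5281, (K−S)⁺=31.6419, hold=42.2848 ⇒ V=42.2848 continue | (k=1,j=1): S=173.4955, (K−S)⁺=0.0000, hold=18.4660 ⇒ V=18.4660 continue  boundary S*=-
step 0: (k=0,j=0): S=137.8500, (K−S)⁺=3.3200, hold=30.8097 ⇒ V=30.8097 continue  boundary S*=-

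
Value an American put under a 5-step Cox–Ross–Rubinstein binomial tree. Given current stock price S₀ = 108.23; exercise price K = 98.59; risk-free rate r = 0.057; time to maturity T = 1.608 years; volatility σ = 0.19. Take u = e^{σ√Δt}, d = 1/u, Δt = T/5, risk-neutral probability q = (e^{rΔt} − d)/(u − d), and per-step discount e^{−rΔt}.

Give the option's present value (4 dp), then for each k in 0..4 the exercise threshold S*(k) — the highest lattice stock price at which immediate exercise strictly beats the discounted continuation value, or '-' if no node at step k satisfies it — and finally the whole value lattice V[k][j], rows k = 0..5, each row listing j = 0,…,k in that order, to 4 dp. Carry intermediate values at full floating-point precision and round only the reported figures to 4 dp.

price = 3.3721
boundary = - - - 78.3364 87.2486
tree:
3.3721
6.3764 1.1115
11.6542 2.4199 0.1151
20.2536 5.2496 0.2656 0.0000
28.2554 11.3414 0.6131 0.0000 0.0000
35.4398 20.2536 1.4153 0.0000 0.0000 0.0000

Δt=0.32160  u=1.11377  d=0.89785  q=0.55877  discount=0.98184
step 5 (expiry): payoffs max(K−S,0) = 35.4398 20.2536 1.4153 0.0000 0.0000 0.0000
step 4: (k=4,j=0): S=70.3346, (K−S)⁺=28.2554, hold=26.4646 ⇒ V=28.2554 exercise | (k=4,j=1): S=87.2486, (K−S)⁺=11.3414, hold=9.5506 ⇒ V=11.3414 exercise | (k=4,j=2): S=108.2300, (K−S)⁺=0.0000, hold=0.6131 ⇒ V=0.6131 continue | (k=4,j=3): S=134.2570, (K−S)⁺=0.0000, hold=0.0000 ⇒ V=0.0000 continue | (k=4,j=4): S=166.5429, (K−S)⁺=0.0000, hold=0.0000 ⇒ V=0.0000 continue  boundary S*=87.2486
step 3: (k=3,j=0): S=78.3364, (K−S)⁺=20.2536, hold=18.4628 ⇒ V=20.2536 exercise | (k=3,j=1): S=97.1747, (K−S)⁺=1.4153, hold=5.2496 ⇒ V=5.2496 continue | (k=3,j=2): S=120.5431, (K−S)⁺=0.0000, hold=0.2656 ⇒ V=0.2656 continue | (k=3,j=3): S=149.5311, (K−S)⁺=0.0000, hold=0.0000 ⇒ V=0.0000 continue  boundary S*=78.3364
step 2: (k=2,j=0): S=87.2486, (K−S)⁺=11.3414, hold=11.6542 ⇒ V=11.6542 continue | (k=2,j=1): S=108.2300, (K−S)⁺=0.0000, hold=2.4199 ⇒ V=2.4199 continue | (k=2,j=2): S=134.2570, (K−S)⁺=0.0000, hold=0.1151 ⇒ V=0.1151 continue  boundary S*=-
step 1: (k=1,j=0): S=97.1747, (K−S)⁺=1.4153, hold=6.3764 ⇒ V=6.3764 continue | (k=1,j=1): S=120.5431, (K−S)⁺=0.0000, hold=1.1115 ⇒ V=1.1115 continue  boundary S*=-
step 0: (k=0,j=0): S=108.2300, (K−S)⁺=0.0000, hold=3.3721 ⇒ V=3.3721 continue  boundary S*=-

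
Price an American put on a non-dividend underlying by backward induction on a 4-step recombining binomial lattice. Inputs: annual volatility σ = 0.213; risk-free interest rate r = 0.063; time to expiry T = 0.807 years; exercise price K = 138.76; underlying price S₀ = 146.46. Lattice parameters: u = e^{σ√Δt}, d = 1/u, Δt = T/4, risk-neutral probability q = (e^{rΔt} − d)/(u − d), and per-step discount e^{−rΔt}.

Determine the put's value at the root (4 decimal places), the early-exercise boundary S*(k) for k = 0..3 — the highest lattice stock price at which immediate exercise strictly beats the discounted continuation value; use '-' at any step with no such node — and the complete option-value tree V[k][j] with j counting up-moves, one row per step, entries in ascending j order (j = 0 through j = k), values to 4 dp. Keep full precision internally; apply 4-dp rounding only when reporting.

price = 5.3833
boundary = - - 120.9537 109.9181
tree:
5.3833
9.9819 1.6376
17.8063 3.6279 0.0000
28.8419 8.0374 0.0000 0.0000
38.8707 17.8063 0.0000 0.0000 0.0000

Δt=0.20175, u=1.10040, d=0.90876, q=0.54285, disc=e^(-rΔt)=0.98737
k=4 terminal: V=max(K-S,0) → 38.8707 17.8063 0.0000 0.0000 0.0000
k=3: j=0 S=109.9181 intr=28.8419 cont=27.0894 V=28.8419[EX]; j=1 S=133.0972 intr=5.6628 cont=8.0374 V=8.0374[hold]; j=2 S=161.1644 intr=0.0000 cont=0.0000 V=0.0000[hold]; j=3 S=195.1502 intr=0.0000 cont=0.0000 V=0.0000[hold]  S*(3)=109.9181
k=2: j=0 S=120.9537 intr=17.8063 cont=17.3266 V=17.8063[EX]; j=1 S=146.4600 intr=0.0000 cont=3.6279 V=3.6279[hold]; j=2 S=177.3450 intr=0.0000 cont=0.0000 V=0.0000[hold]  S*(2)=120.9537
k=1: j=0 S=133.0972 intr=5.6628 cont=9.9819 V=9.9819[hold]; j=1 S=161.1644 intr=0.0000 cont=1.6376 V=1.6376[hold]  S*(1)=-
k=0: j=0 S=146.4600 intr=0.0000 cont=5.3833 V=5.3833[hold]  S*(0)=-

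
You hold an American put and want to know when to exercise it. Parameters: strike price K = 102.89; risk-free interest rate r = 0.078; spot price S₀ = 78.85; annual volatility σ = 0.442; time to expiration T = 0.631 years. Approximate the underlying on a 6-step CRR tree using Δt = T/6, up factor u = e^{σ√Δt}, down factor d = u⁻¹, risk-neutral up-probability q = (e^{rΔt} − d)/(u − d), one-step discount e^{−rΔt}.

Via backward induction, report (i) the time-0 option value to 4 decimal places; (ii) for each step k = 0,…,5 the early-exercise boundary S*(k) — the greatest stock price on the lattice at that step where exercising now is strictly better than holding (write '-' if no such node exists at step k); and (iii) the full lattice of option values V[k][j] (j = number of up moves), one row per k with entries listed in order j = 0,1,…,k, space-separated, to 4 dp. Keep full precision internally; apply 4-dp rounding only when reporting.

price = 25.6428
boundary = - 68.3205 59.1970 68.3205 78.8500 68.3205
tree:
25.6428
34.5695 16.8859
43.6930 24.7528 9.0733
51.5981 34.5695 15.0652 3.0594
58.4475 43.6930 24.0400 6.0823 0.0000
64.3823 51.5981 34.5695 12.0920 0.0000 0.0000
69.5246 58.4475 43.6930 24.0400 0.0000 0.0000 0.0000

Δt=0.10517, u=1.15412, d=0.86646, q=0.49286, disc=e^(-rΔt)=0.99183
k=6 terminal: V=max(K-S,0) → 69.5246 58.4475 43.6930 24.0400 0.0000 0.0000 0.0000
k=5: j=0 S=38.5077 intr=64.3823 cont=63.5418 V=64.3823[EX]; j=1 S=51.2919 intr=51.5981 cont=50.7575 V=51.5981[EX]; j=2 S=68.3205 intr=34.5695 cont=33.7290 V=34.5695[EX]; j=3 S=91.0023 intr=11.8877 cont=12.0920 V=12.0920[hold]; j=4 S=121.2145 intr=0.0000 cont=0.0000 V=0.0000[hold]; j=5 S=161.4567 intr=0.0000 cont=0.0000 V=0.0000[hold]  S*(5)=68.3205
k=4: j=0 S=44.4425 intr=58.4475 cont=57.6070 V=58.4475[EX]; j=1 S=59.1970 intr=43.6930 cont=42.8524 V=43.6930[EX]; j=2 S=78.8500 intr=24.0400 cont=23.2994 V=24.0400[EX]; j=3 S=105.0276 intr=0.0000 cont=6.0823 V=6.0823[hold]; j=4 S=139.8960 intr=0.0000 cont=0.0000 V=0.0000[hold]  S*(4)=78.8500
k=3: j=0 S=51.2919 intr=51.5981 cont=50.7575 V=51.5981[EX]; j=1 S=68.3205 intr=34.5695 cont=33.7290 V=34.5695[EX]; j=2 S=91.0023 intr=11.8877 cont=15.0652 V=15.0652[hold]; j=3 S=121.2145 intr=0.0000 cont=3.0594 V=3.0594[hold]  S*(3)=68.3205
k=2: j=0 S=59.1970 intr=43.6930 cont=42.8524 V=43.6930[EX]; j=1 S=78.8500 intr=24.0400 cont=24.7528 V=24.7528[hold]; j=2 S=105.0276 intr=0.0000 cont=9.0733 V=9.0733[hold]  S*(2)=59.1970
k=1: j=0 S=68.3205 intr=34.5695 cont=34.0774 V=34.5695[EX]; j=1 S=91.0023 intr=11.8877 cont=16.8859 V=16.8859[hold]  S*(1)=68.3205
k=0: j=0 S=78.8500 intr=24.0400 cont=25.6428 V=25.6428[hold]  S*(0)=-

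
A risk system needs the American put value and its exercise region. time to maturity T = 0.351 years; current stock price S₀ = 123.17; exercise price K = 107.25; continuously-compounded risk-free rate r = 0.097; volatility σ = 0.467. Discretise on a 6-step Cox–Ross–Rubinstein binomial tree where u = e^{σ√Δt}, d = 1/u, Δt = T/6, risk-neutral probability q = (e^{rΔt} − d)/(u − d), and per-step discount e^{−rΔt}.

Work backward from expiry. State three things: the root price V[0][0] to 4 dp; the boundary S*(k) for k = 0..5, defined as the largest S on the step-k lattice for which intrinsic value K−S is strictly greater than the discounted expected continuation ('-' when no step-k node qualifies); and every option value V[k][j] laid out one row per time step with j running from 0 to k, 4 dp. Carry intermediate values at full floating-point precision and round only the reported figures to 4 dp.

params: Δt=0.05850 u=1.11958 d=0.89319 q=0.49693 e^(-rΔt)=0.99434
t_6 payoffs: 44.7071 28.8553 8.9857 0.0000 0.0000 0.0000 0.0000
t_5: node(5,0) S=70.0216 payoff=37.2284 vs cont=36.6215 → 37.2284 [stop]  node(5,1) S=87.7690 payoff=19.4810 vs cont=18.8741 → 19.4810 [stop]  node(5,2) S=110.0146 payoff=0.0000 vs cont=4.4949 → 4.4949 [wait]  node(5,3) S=137.8985 payoff=0.0000 vs cont=0.0000 → 0.0000 [wait]  node(5,4) S=172.8497 payoff=0.0000 vs cont=0.0000 → 0.0000 [wait]  node(5,5) S=216.6594 payoff=0.0000 vs cont=0.0000 → 0.0000 [wait]  ⇒ S*(5)=87.7690
t_4: node(4,0) S=78.3947 payoff=28.8553 vs cont=28.2484 → 28.8553 [stop]  node(4,1) S=98.2643 payoff=8.9857 vs cont=11.9658 → 11.9658 [wait]  node(4,2) S=123.1700 payoff=0.0000 vs cont=2.2484 → 2.2484 [wait]  node(4,3) S=154.3882 payoff=0.0000 vs cont=0.0000 → 0.0000 [wait]  node(4,4) S=193.5188 payoff=0.0000 vs cont=0.0000 → 0.0000 [wait]  ⇒ S*(4)=78.3947
t_3: node(3,0) S=87.7690 payoff=19.4810 vs cont=20.3466 → 20.3466 [wait]  node(3,1) S=110.0146 payoff=0.0000 vs cont=7.0966 → 7.0966 [wait]  node(3,2) S=137.8985 payoff=0.0000 vs cont=1.1247 → 1.1247 [wait]  node(3,3) S=172.8497 payoff=0.0000 vs cont=0.0000 → 0.0000 [wait]  ⇒ S*(3)=-
t_2: node(2,0) S=98.2643 payoff=8.9857 vs cont=13.6844 → 13.6844 [wait]  node(2,1) S=123.1700 payoff=0.0000 vs cont=4.1056 → 4.1056 [wait]  node(2,2) S=154.3882 payoff=0.0000 vs cont=0.5626 → 0.5626 [wait]  ⇒ S*(2)=-
t_1: node(1,0) S=110.0146 payoff=0.0000 vs cont=8.8740 → 8.8740 [wait]  node(1,1) S=137.8985 payoff=0.0000 vs cont=2.3317 → 2.3317 [wait]  ⇒ S*(1)=-
t_0: node(0,0) S=123.1700 payoff=0.0000 vs cont=5.5911 → 5.5911 [wait]  ⇒ S*(0)=-

price = 5.5911
boundary = - - - - 78.3947 87.7690
tree:
5.5911
8.8740 2.3317
13.6844 4.1056 0.5626
20.3466 7.0966 1.1247 0.0000
28.8553 11.9658 2.2484 0.0000 0.0000
37.2284 19.4810 4.4949 0.0000 0.0000 0.0000
44.7071 28.8553 8.9857 0.0000 0.0000 0.0000 0.0000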